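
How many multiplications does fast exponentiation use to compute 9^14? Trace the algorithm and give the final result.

Computing 9^14 by squaring (build up from 9^1; each line after the first costs one multiplication):

9^1 = 9
9^2 = (9^1)^2 = 9^2 = 81
9^3 = 9 * 9^2 = 9 * 81 = 729
9^6 = (9^3)^2 = 729^2 = 531441
9^7 = 9 * 9^6 = 9 * 531441 = 4782969
9^14 = (9^7)^2 = 4782969^2 = 22876792454961

Result: 22876792454961
Multiplications needed: 5 (5 lines after 9^1)

9^14 = 22876792454961. Using exponentiation by squaring, this requires 5 multiplications. The key idea: if the exponent is even, square the half-power; if odd, multiply by the base once.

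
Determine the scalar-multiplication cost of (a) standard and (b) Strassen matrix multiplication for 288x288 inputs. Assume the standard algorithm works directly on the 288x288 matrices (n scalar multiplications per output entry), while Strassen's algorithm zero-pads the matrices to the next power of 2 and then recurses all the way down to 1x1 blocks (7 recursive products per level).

Matrix multiplication for 288x288 matrices:

Strassen's algorithm requires power-of-2 dimensions. Pad 288x288 to 512x512 (next power of 2).

Standard algorithm: 288^3 = 23887872 multiplications
Strassen's algorithm: 7^(log2(512)) = 7^9 = 40353607 multiplications
Difference: 23887872 - 40353607 = -16465735 (Strassen uses MORE here due to padding overhead — for small or just-over-power-of-2 n, padding can outweigh the per-level savings)

Standard: 23887872 multiplications (288^3). Strassen: 40353607 multiplications (7^9, after padding to 512x512). Strassen reduces 8 recursive multiplications to 7 at each level.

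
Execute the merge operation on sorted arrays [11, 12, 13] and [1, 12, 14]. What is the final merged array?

Merging process:

Compare 11 vs 1: take 1 from right. Merged: [1]
Compare 11 vs 12: take 11 from left. Merged: [1, 11]
Compare 12 vs 12: take 12 from left. Merged: [1, 11, 12]
Compare 13 vs 12: take 12 from right. Merged: [1, 11, 12, 12]
Compare 13 vs 14: take 13 from left. Merged: [1, 11, 12, 12, 13]
Append remaining from right: [14]. Merged: [1, 11, 12, 12, 13, 14]

Final merged array: [1, 11, 12, 12, 13, 14]
Total comparisons: 5

The merged array is [1, 11, 12, 12, 13, 14], requiring 5 comparisons. The merge step runs in O(n) time where n is the total number of elements.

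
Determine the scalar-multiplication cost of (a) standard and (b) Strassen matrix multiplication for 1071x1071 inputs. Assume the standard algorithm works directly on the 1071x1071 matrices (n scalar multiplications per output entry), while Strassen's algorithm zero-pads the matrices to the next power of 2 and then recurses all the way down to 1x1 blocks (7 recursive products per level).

Matrix multiplication for 1071x1071 matrices:

Strassen's algorithm requires power-of-2 dimensions. Pad 1071x1071 to 2048x2048 (next power of 2).

Standard algorithm: 1071^3 = 1228480911 multiplications
Strassen's algorithm: 7^(log2(2048)) = 7^11 = 1977326743 multiplications
Difference: 1228480911 - 1977326743 = -748845832 (Strassen uses MORE here due to padding overhead — for small or just-over-power-of-2 n, padding can outweigh the per-level savings)

Standard: 1228480911 multiplications (1071^3). Strassen: 1977326743 multiplications (7^11, after padding to 2048x2048). Strassen reduces 8 recursive multiplications to 7 at each level.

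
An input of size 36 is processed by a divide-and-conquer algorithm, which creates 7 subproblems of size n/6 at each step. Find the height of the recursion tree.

For divide and conquer with division factor 6:

Problem sizes at each level:
Level 0: 36
Level 1: 6
Level 2: 1

The root is level 0 and the size-1 base case is level 2 (the tree spans levels 0 through 2, i.e. 3 levels counting the root), so the depth is the number of divisions: log_6(36) = 2

The recursion tree depth is log_6(36) = 2. At each level, the problem size is divided by 6, so it takes 2 divisions to reduce to a base case of size 1. The algorithm makes 7 recursive calls at each level.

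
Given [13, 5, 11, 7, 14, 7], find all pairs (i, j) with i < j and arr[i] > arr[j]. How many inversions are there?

Finding inversions in [13, 5, 11, 7, 14, 7]:

(0, 1): arr[0]=13 > arr[1]=5
(0, 2): arr[0]=13 > arr[2]=11
(0, 3): arr[0]=13 > arr[3]=7
(0, 5): arr[0]=13 > arr[5]=7
(2, 3): arr[2]=11 > arr[3]=7
(2, 5): arr[2]=11 > arr[5]=7
(4, 5): arr[4]=14 > arr[5]=7

Total inversions: 7

The array has 7 inversion(s): (0,1), (0,2), (0,3), (0,5), (2,3), (2,5), (4,5). Each pair (i,j) satisfies i < j and arr[i] > arr[j].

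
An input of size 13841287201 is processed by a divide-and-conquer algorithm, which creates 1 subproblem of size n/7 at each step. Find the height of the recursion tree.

For divide and conquer with division factor 7:

Problem sizes at each level:
Level 0: 13841287201
Level 1: 1977326743
Level 2: 282475249
Level 3: 40353607
Level 4: 5764801
Level 5: 823543
Level 6: 117649
Level 7: 16807
Level 8: 2401
Level 9: 343
Level 10: 49
Level 11: 7
Level 12: 1

The root is level 0 and the size-1 base case is level 12 (the tree spans levels 0 through 12, i.e. 13 levels counting the root), so the depth is the number of divisions: log_7(13841287201) = 12

The recursion tree depth is log_7(13841287201) = 12. At each level, the problem size is divided by 7, so it takes 12 divisions to reduce to a base case of size 1. The algorithm makes 1 recursive call at each level.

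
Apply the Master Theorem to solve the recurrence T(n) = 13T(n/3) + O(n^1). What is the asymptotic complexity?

Master Theorem for T(n) = 13T(n/3) + O(n^1):

a = 13, b = 3, c = 1
log_b(a) = log_3(13) = 2.3347

Case 1: c = 1 < log_3(13) = 2.3347
T(n) = O(n^(log_3 13))

For T(n) = 13T(n/3) + O(n^1): log_3(13) = 2.3347. This is Case 1 of the Master Theorem (c < log_b(a), work dominated by leaves), giving O(n^(log_3 13)).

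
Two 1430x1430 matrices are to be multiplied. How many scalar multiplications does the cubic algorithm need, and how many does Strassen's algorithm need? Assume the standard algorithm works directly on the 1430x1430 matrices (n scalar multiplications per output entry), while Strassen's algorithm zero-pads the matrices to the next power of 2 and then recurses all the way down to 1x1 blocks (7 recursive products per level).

Matrix multiplication for 1430x1430 matrices:

Strassen's algorithm requires power-of-2 dimensions. Pad 1430x1430 to 2048x2048 (next power of 2).

Standard algorithm: 1430^3 = 2924207000 multiplications
Strassen's algorithm: 7^(log2(2048)) = 7^11 = 1977326743 multiplications
Savings: 2924207000 - 1977326743 = 946880257 multiplications

Standard: 2924207000 multiplications (1430^3). Strassen: 1977326743 multiplications (7^11, after padding to 2048x2048). Strassen reduces 8 recursive multiplications to 7 at each level.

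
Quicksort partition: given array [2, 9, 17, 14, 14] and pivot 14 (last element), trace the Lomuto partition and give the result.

Lomuto partition with pivot = 14:

Initial array: [2, 9, 17, 14, 14]

arr[0]=2 <= 14: swap with position 0, array becomes [2, 9, 17, 14, 14]
arr[1]=9 <= 14: swap with position 1, array becomes [2, 9, 17, 14, 14]
arr[2]=17 > 14: no swap
arr[3]=14 <= 14: swap with position 2, array becomes [2, 9, 14, 17, 14]

Place pivot at position 3: [2, 9, 14, 14, 17]
Pivot position: 3

After partitioning with pivot 14, the array becomes [2, 9, 14, 14, 17]. The pivot is placed at index 3. All elements to the left of the pivot are <= 14, and all elements to the right are > 14.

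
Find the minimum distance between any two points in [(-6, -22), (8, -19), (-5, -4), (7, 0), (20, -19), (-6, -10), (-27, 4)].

Computing all pairwise distances among 7 points:

d((-6, -22), (8, -19)) = 14.3178
d((-6, -22), (-5, -4)) = 18.0278
d((-6, -22), (7, 0)) = 25.5539
d((-6, -22), (20, -19)) = 26.1725
d((-6, -22), (-6, -10)) = 12.0
d((-6, -22), (-27, 4)) = 33.4215
d((8, -19), (-5, -4)) = 19.8494
d((8, -19), (7, 0)) = 19.0263
d((8, -19), (20, -19)) = 12.0
d((8, -19), (-6, -10)) = 16.6433
d((8, -19), (-27, 4)) = 41.8808
d((-5, -4), (7, 0)) = 12.6491
d((-5, -4), (20, -19)) = 29.1548
d((-5, -4), (-6, -10)) = 6.0828 <-- minimum
d((-5, -4), (-27, 4)) = 23.4094
d((7, 0), (20, -19)) = 23.0217
d((7, 0), (-6, -10)) = 16.4012
d((7, 0), (-27, 4)) = 34.2345
d((20, -19), (-6, -10)) = 27.5136
d((20, -19), (-27, 4)) = 52.3259
d((-6, -10), (-27, 4)) = 25.2389

Closest pair: (-5, -4) and (-6, -10) with distance 6.0828

The closest pair is (-5, -4) and (-6, -10) with Euclidean distance 6.0828. For 7 points, brute-force pairwise comparison is shown above. For large n, the divide-and-conquer algorithm (sort by x, recurse on halves, check the dividing strip) achieves O(n log n).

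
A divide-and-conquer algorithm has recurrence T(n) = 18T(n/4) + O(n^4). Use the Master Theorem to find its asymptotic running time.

Master Theorem for T(n) = 18T(n/4) + O(n^4):

a = 18, b = 4, c = 4
log_b(a) = log_4(18) = 2.0850

Case 3: c = 4 > log_4(18) = 2.0850
T(n) = O(n^4) = O(n^4)

For T(n) = 18T(n/4) + O(n^4): log_4(18) = 2.0850. This is Case 3 of the Master Theorem (c > log_b(a), work dominated by root), giving O(n^4).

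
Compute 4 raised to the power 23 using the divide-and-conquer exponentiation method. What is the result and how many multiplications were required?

Computing 4^23 by squaring (build up from 4^1; each line after the first costs one multiplication):

4^1 = 4
4^2 = (4^1)^2 = 4^2 = 16
4^4 = (4^2)^2 = 16^2 = 256
4^5 = 4 * 4^4 = 4 * 256 = 1024
4^10 = (4^5)^2 = 1024^2 = 1048576
4^11 = 4 * 4^10 = 4 * 1048576 = 4194304
4^22 = (4^11)^2 = 4194304^2 = 17592186044416
4^23 = 4 * 4^22 = 4 * 17592186044416 = 70368744177664

Result: 70368744177664
Multiplications needed: 7 (7 lines after 4^1)

4^23 = 70368744177664. Using exponentiation by squaring, this requires 7 multiplications. The key idea: if the exponent is even, square the half-power; if odd, multiply by the base once.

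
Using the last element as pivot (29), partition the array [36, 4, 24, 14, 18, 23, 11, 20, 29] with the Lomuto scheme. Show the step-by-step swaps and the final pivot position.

Lomuto partition with pivot = 29:

Initial array: [36, 4, 24, 14, 18, 23, 11, 20, 29]

arr[0]=36 > 29: no swap
arr[1]=4 <= 29: swap with position 0, array becomes [4, 36, 24, 14, 18, 23, 11, 20, 29]
arr[2]=24 <= 29: swap with position 1, array becomes [4, 24, 36, 14, 18, 23, 11, 20, 29]
arr[3]=14 <= 29: swap with position 2, array becomes [4, 24, 14, 36, 18, 23, 11, 20, 29]
arr[4]=18 <= 29: swap with position 3, array becomes [4, 24, 14, 18, 36, 23, 11, 20, 29]
arr[5]=23 <= 29: swap with position 4, array becomes [4, 24, 14, 18, 23, 36, 11, 20, 29]
arr[6]=11 <= 29: swap with position 5, array becomes [4, 24, 14, 18, 23, 11, 36, 20, 29]
arr[7]=20 <= 29: swap with position 6, array becomes [4, 24, 14, 18, 23, 11, 20, 36, 29]

Place pivot at position 7: [4, 24, 14, 18, 23, 11, 20, 29, 36]
Pivot position: 7

After partitioning with pivot 29, the array becomes [4, 24, 14, 18, 23, 11, 20, 29, 36]. The pivot is placed at index 7. All elements to the left of the pivot are <= 29, and all elements to the right are > 29.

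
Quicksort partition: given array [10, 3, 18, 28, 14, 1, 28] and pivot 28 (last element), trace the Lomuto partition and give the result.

Lomuto partition with pivot = 28:

Initial array: [10, 3, 18, 28, 14, 1, 28]

arr[0]=10 <= 28: swap with position 0, array becomes [10, 3, 18, 28, 14, 1, 28]
arr[1]=3 <= 28: swap with position 1, array becomes [10, 3, 18, 28, 14, 1, 28]
arr[2]=18 <= 28: swap with position 2, array becomes [10, 3, 18, 28, 14, 1, 28]
arr[3]=28 <= 28: swap with position 3, array becomes [10, 3, 18, 28, 14, 1, 28]
arr[4]=14 <= 28: swap with position 4, array becomes [10, 3, 18, 28, 14, 1, 28]
arr[5]=1 <= 28: swap with position 5, array becomes [10, 3, 18, 28, 14, 1, 28]

Place pivot at position 6: [10, 3, 18, 28, 14, 1, 28]
Pivot position: 6

After partitioning with pivot 28, the array becomes [10, 3, 18, 28, 14, 1, 28]. The pivot is placed at index 6. All elements to the left of the pivot are <= 28, and all elements to the right are > 28.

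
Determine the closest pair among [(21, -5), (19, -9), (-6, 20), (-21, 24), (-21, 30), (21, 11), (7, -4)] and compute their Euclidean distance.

Computing all pairwise distances among 7 points:

d((21, -5), (19, -9)) = 4.4721 <-- minimum
d((21, -5), (-6, 20)) = 36.7967
d((21, -5), (-21, 24)) = 51.0392
d((21, -5), (-21, 30)) = 54.6717
d((21, -5), (21, 11)) = 16.0
d((21, -5), (7, -4)) = 14.0357
d((19, -9), (-6, 20)) = 38.2884
d((19, -9), (-21, 24)) = 51.8556
d((19, -9), (-21, 30)) = 55.8659
d((19, -9), (21, 11)) = 20.0998
d((19, -9), (7, -4)) = 13.0
d((-6, 20), (-21, 24)) = 15.5242
d((-6, 20), (-21, 30)) = 18.0278
d((-6, 20), (21, 11)) = 28.4605
d((-6, 20), (7, -4)) = 27.2947
d((-21, 24), (-21, 30)) = 6.0
d((-21, 24), (21, 11)) = 43.9659
d((-21, 24), (7, -4)) = 39.598
d((-21, 30), (21, 11)) = 46.0977
d((-21, 30), (7, -4)) = 44.0454
d((21, 11), (7, -4)) = 20.5183

Closest pair: (21, -5) and (19, -9) with distance 4.4721

The closest pair is (21, -5) and (19, -9) with Euclidean distance 4.4721. For 7 points, brute-force pairwise comparison is shown above. For large n, the divide-and-conquer algorithm (sort by x, recurse on halves, check the dividing strip) achieves O(n log n).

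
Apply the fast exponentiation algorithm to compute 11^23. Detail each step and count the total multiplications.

Computing 11^23 by squaring (build up from 11^1; each line after the first costs one multiplication):

11^1 = 11
11^2 = (11^1)^2 = 11^2 = 121
11^4 = (11^2)^2 = 121^2 = 14641
11^5 = 11 * 11^4 = 11 * 14641 = 161051
11^10 = (11^5)^2 = 161051^2 = 25937424601
11^11 = 11 * 11^10 = 11 * 25937424601 = 285311670611
11^22 = (11^11)^2 = 285311670611^2 = 81402749386839761113321
11^23 = 11 * 11^22 = 11 * 81402749386839761113321 = 895430243255237372246531

Result: 895430243255237372246531
Multiplications needed: 7 (7 lines after 11^1)

11^23 = 895430243255237372246531. Using exponentiation by squaring, this requires 7 multiplications. The key idea: if the exponent is even, square the half-power; if odd, multiply by the base once.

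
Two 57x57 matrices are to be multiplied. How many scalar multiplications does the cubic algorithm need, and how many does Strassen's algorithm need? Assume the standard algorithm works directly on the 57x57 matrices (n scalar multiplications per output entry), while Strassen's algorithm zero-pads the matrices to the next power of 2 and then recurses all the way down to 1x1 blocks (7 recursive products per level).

Matrix multiplication for 57x57 matrices:

Strassen's algorithm requires power-of-2 dimensions. Pad 57x57 to 64x64 (next power of 2).

Standard algorithm: 57^3 = 185193 multiplications
Strassen's algorithm: 7^(log2(64)) = 7^6 = 117649 multiplications
Savings: 185193 - 117649 = 67544 multiplications

Standard: 185193 multiplications (57^3). Strassen: 117649 multiplications (7^6, after padding to 64x64). Strassen reduces 8 recursive multiplications to 7 at each level.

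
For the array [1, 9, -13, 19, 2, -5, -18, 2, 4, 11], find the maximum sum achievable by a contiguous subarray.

Using Kadane's algorithm on [1, 9, -13, 19, 2, -5, -18, 2, 4, 11]:

Scanning through the array:
Position 1 (value 9): max_ending_here = 10, max_so_far = 10
Position 2 (value -13): max_ending_here = -3, max_so_far = 10
Position 3 (value 19): max_ending_here = 19, max_so_far = 19
Position 4 (value 2): max_ending_here = 21, max_so_far = 21
Position 5 (value -5): max_ending_here = 16, max_so_far = 21
Position 6 (value -18): max_ending_here = -2, max_so_far = 21
Position 7 (value 2): max_ending_here = 2, max_so_far = 21
Position 8 (value 4): max_ending_here = 6, max_so_far = 21
Position 9 (value 11): max_ending_here = 17, max_so_far = 21

Maximum subarray: [19, 2]
Maximum sum: 21

The maximum subarray is [19, 2] with sum 21. This subarray runs from index 3 to index 4.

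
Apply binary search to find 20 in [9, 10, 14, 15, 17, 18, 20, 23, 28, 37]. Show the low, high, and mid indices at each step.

Binary search for 20 in [9, 10, 14, 15, 17, 18, 20, 23, 28, 37]:

lo=0, hi=9, mid=4, arr[mid]=17 -> 17 < 20, search right half
lo=5, hi=9, mid=7, arr[mid]=23 -> 23 > 20, search left half
lo=5, hi=6, mid=5, arr[mid]=18 -> 18 < 20, search right half
lo=6, hi=6, mid=6, arr[mid]=20 -> Found target at index 6!

Binary search finds 20 at index 6 after 4 comparisons. The search repeatedly halves the search space by comparing with the middle element.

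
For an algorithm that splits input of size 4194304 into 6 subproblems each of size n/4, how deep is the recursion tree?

For divide and conquer with division factor 4:

Problem sizes at each level:
Level 0: 4194304
Level 1: 1048576
Level 2: 262144
Level 3: 65536
Level 4: 16384
Level 5: 4096
Level 6: 1024
Level 7: 256
Level 8: 64
Level 9: 16
Level 10: 4
Level 11: 1

The root is level 0 and the size-1 base case is level 11 (the tree spans levels 0 through 11, i.e. 12 levels counting the root), so the depth is the number of divisions: log_4(4194304) = 11

The recursion tree depth is log_4(4194304) = 11. At each level, the problem size is divided by 4, so it takes 11 divisions to reduce to a base case of size 1. The algorithm makes 6 recursive calls at each level.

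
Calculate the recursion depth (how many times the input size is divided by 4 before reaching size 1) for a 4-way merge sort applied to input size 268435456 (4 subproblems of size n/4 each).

For divide and conquer with division factor 4:

Problem sizes at each level:
Level 0: 268435456
Level 1: 67108864
Level 2: 16777216
Level 3: 4194304
Level 4: 1048576
Level 5: 262144
Level 6: 65536
Level 7: 16384
Level 8: 4096
Level 9: 1024
Level 10: 256
Level 11: 64
Level 12: 16
Level 13: 4
Level 14: 1

The root is level 0 and the size-1 base case is level 14 (the tree spans levels 0 through 14, i.e. 15 levels counting the root), so the depth is the number of divisions: log_4(268435456) = 14

The recursion tree depth is log_4(268435456) = 14. At each level, the problem size is divided by 4, so it takes 14 divisions to reduce to a base case of size 1. The algorithm makes 4 recursive calls at each level.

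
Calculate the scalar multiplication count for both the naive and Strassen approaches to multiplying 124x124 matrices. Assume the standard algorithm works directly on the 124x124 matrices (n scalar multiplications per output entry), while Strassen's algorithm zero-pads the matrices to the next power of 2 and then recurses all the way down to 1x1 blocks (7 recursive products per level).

Matrix multiplication for 124x124 matrices:

Strassen's algorithm requires power-of-2 dimensions. Pad 124x124 to 128x128 (next power of 2).

Standard algorithm: 124^3 = 1906624 multiplications
Strassen's algorithm: 7^(log2(128)) = 7^7 = 823543 multiplications
Savings: 1906624 - 823543 = 1083081 multiplications

Standard: 1906624 multiplications (124^3). Strassen: 823543 multiplications (7^7, after padding to 128x128). Strassen reduces 8 recursive multiplications to 7 at each level.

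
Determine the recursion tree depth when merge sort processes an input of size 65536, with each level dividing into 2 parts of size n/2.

For divide and conquer with division factor 2:

Problem sizes at each level:
Level 0: 65536
Level 1: 32768
Level 2: 16384
Level 3: 8192
Level 4: 4096
Level 5: 2048
Level 6: 1024
Level 7: 512
Level 8: 256
Level 9: 128
Level 10: 64
Level 11: 32
Level 12: 16
Level 13: 8
Level 14: 4
Level 15: 2
Level 16: 1

The root is level 0 and the size-1 base case is level 16 (the tree spans levels 0 through 16, i.e. 17 levels counting the root), so the depth is the number of divisions: log_2(65536) = 16

The recursion tree depth is log_2(65536) = 16. At each level, the problem size is divided by 2, so it takes 16 divisions to reduce to a base case of size 1. The algorithm makes 2 recursive calls at each level.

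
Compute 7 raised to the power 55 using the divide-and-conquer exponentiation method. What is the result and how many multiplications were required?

Computing 7^55 by squaring (build up from 7^1; each line after the first costs one multiplication):

7^1 = 7
7^2 = (7^1)^2 = 7^2 = 49
7^3 = 7 * 7^2 = 7 * 49 = 343
7^6 = (7^3)^2 = 343^2 = 117649
7^12 = (7^6)^2 = 117649^2 = 13841287201
7^13 = 7 * 7^12 = 7 * 13841287201 = 96889010407
7^26 = (7^13)^2 = 96889010407^2 = 9387480337647754305649
7^27 = 7 * 7^26 = 7 * 9387480337647754305649 = 65712362363534280139543
7^54 = (7^27)^2 = 65712362363534280139543^2 = 4318114567396436564035293097707728087552248849
7^55 = 7 * 7^54 = 7 * 4318114567396436564035293097707728087552248849 = 30226801971775055948247051683954096612865741943

Result: 30226801971775055948247051683954096612865741943
Multiplications needed: 9 (9 lines after 7^1)

7^55 = 30226801971775055948247051683954096612865741943. Using exponentiation by squaring, this requires 9 multiplications. The key idea: if the exponent is even, square the half-power; if odd, multiply by the base once.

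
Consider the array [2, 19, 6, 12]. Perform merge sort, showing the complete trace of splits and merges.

Merge sort trace:

Split: [2, 19, 6, 12] -> [2, 19] and [6, 12]
  Split: [2, 19] -> [2] and [19]
  Merge: [2] + [19] -> [2, 19]
  Split: [6, 12] -> [6] and [12]
  Merge: [6] + [12] -> [6, 12]
Merge: [2, 19] + [6, 12] -> [2, 6, 12, 19]

Final sorted array: [2, 6, 12, 19]

The merge sort proceeds by recursively splitting the array and merging sorted halves.
After all merges, the sorted array is [2, 6, 12, 19].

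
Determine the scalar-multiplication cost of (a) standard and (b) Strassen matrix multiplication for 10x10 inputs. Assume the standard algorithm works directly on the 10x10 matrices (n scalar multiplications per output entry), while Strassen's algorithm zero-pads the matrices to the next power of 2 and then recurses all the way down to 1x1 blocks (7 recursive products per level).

Matrix multiplication for 10x10 matrices:

Strassen's algorithm requires power-of-2 dimensions. Pad 10x10 to 16x16 (next power of 2).

Standard algorithm: 10^3 = 1000 multiplications
Strassen's algorithm: 7^(log2(16)) = 7^4 = 2401 multiplications
Difference: 1000 - 2401 = -1401 (Strassen uses MORE here due to padding overhead — for small or just-over-power-of-2 n, padding can outweigh the per-level savings)

Standard: 1000 multiplications (10^3). Strassen: 2401 multiplications (7^4, after padding to 16x16). Strassen reduces 8 recursive multiplications to 7 at each level.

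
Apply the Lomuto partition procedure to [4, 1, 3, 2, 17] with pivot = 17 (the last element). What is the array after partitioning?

Lomuto partition with pivot = 17:

Initial array: [4, 1, 3, 2, 17]

arr[0]=4 <= 17: swap with position 0, array becomes [4, 1, 3, 2, 17]
arr[1]=1 <= 17: swap with position 1, array becomes [4, 1, 3, 2, 17]
arr[2]=3 <= 17: swap with position 2, array becomes [4, 1, 3, 2, 17]
arr[3]=2 <= 17: swap with position 3, array becomes [4, 1, 3, 2, 17]

Place pivot at position 4: [4, 1, 3, 2, 17]
Pivot position: 4

After partitioning with pivot 17, the array becomes [4, 1, 3, 2, 17]. The pivot is placed at index 4. All elements to the left of the pivot are <= 17, and all elements to the right are > 17.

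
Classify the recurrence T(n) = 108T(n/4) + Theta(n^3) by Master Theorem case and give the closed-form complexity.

Master Theorem for T(n) = 108T(n/4) + O(n^3):

a = 108, b = 4, c = 3
log_b(a) = log_4(108) = 3.3774

Case 1: c = 3 < log_4(108) = 3.3774
T(n) = O(n^(log_4 108))

For T(n) = 108T(n/4) + O(n^3): log_4(108) = 3.3774. This is Case 1 of the Master Theorem (c < log_b(a), work dominated by leaves), giving O(n^(log_4 108)).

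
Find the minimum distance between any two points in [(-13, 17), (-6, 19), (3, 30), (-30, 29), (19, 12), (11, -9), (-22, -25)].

Computing all pairwise distances among 7 points:

d((-13, 17), (-6, 19)) = 7.2801 <-- minimum
d((-13, 17), (3, 30)) = 20.6155
d((-13, 17), (-30, 29)) = 20.8087
d((-13, 17), (19, 12)) = 32.3883
d((-13, 17), (11, -9)) = 35.3836
d((-13, 17), (-22, -25)) = 42.9535
d((-6, 19), (3, 30)) = 14.2127
d((-6, 19), (-30, 29)) = 26.0
d((-6, 19), (19, 12)) = 25.9615
d((-6, 19), (11, -9)) = 32.7567
d((-6, 19), (-22, -25)) = 46.8188
d((3, 30), (-30, 29)) = 33.0151
d((3, 30), (19, 12)) = 24.0832
d((3, 30), (11, -9)) = 39.8121
d((3, 30), (-22, -25)) = 60.4152
d((-30, 29), (19, 12)) = 51.8652
d((-30, 29), (11, -9)) = 55.9017
d((-30, 29), (-22, -25)) = 54.5894
d((19, 12), (11, -9)) = 22.4722
d((19, 12), (-22, -25)) = 55.2268
d((11, -9), (-22, -25)) = 36.6742

Closest pair: (-13, 17) and (-6, 19) with distance 7.2801

The closest pair is (-13, 17) and (-6, 19) with Euclidean distance 7.2801. For 7 points, brute-force pairwise comparison is shown above. For large n, the divide-and-conquer algorithm (sort by x, recurse on halves, check the dividing strip) achieves O(n log n).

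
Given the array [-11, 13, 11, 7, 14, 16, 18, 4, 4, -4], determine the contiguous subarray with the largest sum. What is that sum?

Using Kadane's algorithm on [-11, 13, 11, 7, 14, 16, 18, 4, 4, -4]:

Scanning through the array:
Position 1 (value 13): max_ending_here = 13, max_so_far = 13
Position 2 (value 11): max_ending_here = 24, max_so_far = 24
Position 3 (value 7): max_ending_here = 31, max_so_far = 31
Position 4 (value 14): max_ending_here = 45, max_so_far = 45
Position 5 (value 16): max_ending_here = 61, max_so_far = 61
Position 6 (value 18): max_ending_here = 79, max_so_far = 79
Position 7 (value 4): max_ending_here = 83, max_so_far = 83
Position 8 (value 4): max_ending_here = 87, max_so_far = 87
Position 9 (value -4): max_ending_here = 83, max_so_far = 87

Maximum subarray: [13, 11, 7, 14, 16, 18, 4, 4]
Maximum sum: 87

The maximum subarray is [13, 11, 7, 14, 16, 18, 4, 4] with sum 87. This subarray runs from index 1 to index 8.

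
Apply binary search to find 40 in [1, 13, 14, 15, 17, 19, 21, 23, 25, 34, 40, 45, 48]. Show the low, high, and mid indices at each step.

Binary search for 40 in [1, 13, 14, 15, 17, 19, 21, 23, 25, 34, 40, 45, 48]:

lo=0, hi=12, mid=6, arr[mid]=21 -> 21 < 40, search right half
lo=7, hi=12, mid=9, arr[mid]=34 -> 34 < 40, search right half
lo=10, hi=12, mid=11, arr[mid]=45 -> 45 > 40, search left half
lo=10, hi=10, mid=10, arr[mid]=40 -> Found target at index 10!

Binary search finds 40 at index 10 after 4 comparisons. The search repeatedly halves the search space by comparing with the middle element.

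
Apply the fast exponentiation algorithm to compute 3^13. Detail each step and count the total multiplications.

Computing 3^13 by squaring (build up from 3^1; each line after the first costs one multiplication):

3^1 = 3
3^2 = (3^1)^2 = 3^2 = 9
3^3 = 3 * 3^2 = 3 * 9 = 27
3^6 = (3^3)^2 = 27^2 = 729
3^12 = (3^6)^2 = 729^2 = 531441
3^13 = 3 * 3^12 = 3 * 531441 = 1594323

Result: 1594323
Multiplications needed: 5 (5 lines after 3^1)

3^13 = 1594323. Using exponentiation by squaring, this requires 5 multiplications. The key idea: if the exponent is even, square the half-power; if odd, multiply by the base once.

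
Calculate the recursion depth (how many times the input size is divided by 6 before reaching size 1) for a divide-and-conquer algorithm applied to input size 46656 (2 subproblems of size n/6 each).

For divide and conquer with division factor 6:

Problem sizes at each level:
Level 0: 46656
Level 1: 7776
Level 2: 1296
Level 3: 216
Level 4: 36
Level 5: 6
Level 6: 1

The root is level 0 and the size-1 base case is level 6 (the tree spans levels 0 through 6, i.e. 7 levels counting the root), so the depth is the number of divisions: log_6(46656) = 6

The recursion tree depth is log_6(46656) = 6. At each level, the problem size is divided by 6, so it takes 6 divisions to reduce to a base case of size 1. The algorithm makes 2 recursive calls at each level.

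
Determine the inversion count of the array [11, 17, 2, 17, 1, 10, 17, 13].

Finding inversions in [11, 17, 2, 17, 1, 10, 17, 13]:

(0, 2): arr[0]=11 > arr[2]=2
(0, 4): arr[0]=11 > arr[4]=1
(0, 5): arr[0]=11 > arr[5]=10
(1, 2): arr[1]=17 > arr[2]=2
(1, 4): arr[1]=17 > arr[4]=1
(1, 5): arr[1]=17 > arr[5]=10
(1, 7): arr[1]=17 > arr[7]=13
(2, 4): arr[2]=2 > arr[4]=1
(3, 4): arr[3]=17 > arr[4]=1
(3, 5): arr[3]=17 > arr[5]=10
(3, 7): arr[3]=17 > arr[7]=13
(6, 7): arr[6]=17 > arr[7]=13

Total inversions: 12

The array has 12 inversion(s): (0,2), (0,4), (0,5), (1,2), (1,4), (1,5), (1,7), (2,4), (3,4), (3,5), (3,7), (6,7). Each pair (i,j) satisfies i < j and arr[i] > arr[j].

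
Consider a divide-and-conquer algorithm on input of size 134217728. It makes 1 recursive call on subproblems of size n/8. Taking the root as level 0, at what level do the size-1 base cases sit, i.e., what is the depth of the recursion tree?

For divide and conquer with division factor 8:

Problem sizes at each level:
Level 0: 134217728
Level 1: 16777216
Level 2: 2097152
Level 3: 262144
Level 4: 32768
Level 5: 4096
Level 6: 512
Level 7: 64
Level 8: 8
Level 9: 1

The root is level 0 and the size-1 base case is level 9 (the tree spans levels 0 through 9, i.e. 10 levels counting the root), so the depth is the number of divisions: log_8(134217728) = 9

The recursion tree depth is log_8(134217728) = 9. At each level, the problem size is divided by 8, so it takes 9 divisions to reduce to a base case of size 1. The algorithm makes 1 recursive call at each level.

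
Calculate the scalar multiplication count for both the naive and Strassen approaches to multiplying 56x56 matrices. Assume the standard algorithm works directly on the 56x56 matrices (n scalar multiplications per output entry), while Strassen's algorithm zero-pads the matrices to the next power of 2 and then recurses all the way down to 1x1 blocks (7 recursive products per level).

Matrix multiplication for 56x56 matrices:

Strassen's algorithm requires power-of-2 dimensions. Pad 56x56 to 64x64 (next power of 2).

Standard algorithm: 56^3 = 175616 multiplications
Strassen's algorithm: 7^(log2(64)) = 7^6 = 117649 multiplications
Savings: 175616 - 117649 = 57967 multiplications

Standard: 175616 multiplications (56^3). Strassen: 117649 multiplications (7^6, after padding to 64x64). Strassen reduces 8 recursive multiplications to 7 at each level.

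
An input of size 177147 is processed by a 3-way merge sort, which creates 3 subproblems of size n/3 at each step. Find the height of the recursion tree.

For divide and conquer with division factor 3:

Problem sizes at each level:
Level 0: 177147
Level 1: 59049
Level 2: 19683
Level 3: 6561
Level 4: 2187
Level 5: 729
Level 6: 243
Level 7: 81
Level 8: 27
Level 9: 9
Level 10: 3
Level 11: 1

The root is level 0 and the size-1 base case is level 11 (the tree spans levels 0 through 11, i.e. 12 levels counting the root), so the depth is the number of divisions: log_3(177147) = 11

The recursion tree depth is log_3(177147) = 11. At each level, the problem size is divided by 3, so it takes 11 divisions to reduce to a base case of size 1. The algorithm makes 3 recursive calls at each level.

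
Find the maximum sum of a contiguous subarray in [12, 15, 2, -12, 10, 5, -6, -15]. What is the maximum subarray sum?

Using Kadane's algorithm on [12, 15, 2, -12, 10, 5, -6, -15]:

Scanning through the array:
Position 1 (value 15): max_ending_here = 27, max_so_far = 27
Position 2 (value 2): max_ending_here = 29, max_so_far = 29
Position 3 (value -12): max_ending_here = 17, max_so_far = 29
Position 4 (value 10): max_ending_here = 27, max_so_far = 29
Position 5 (value 5): max_ending_here = 32, max_so_far = 32
Position 6 (value -6): max_ending_here = 26, max_so_far = 32
Position 7 (value -15): max_ending_here = 11, max_so_far = 32

Maximum subarray: [12, 15, 2, -12, 10, 5]
Maximum sum: 32

The maximum subarray is [12, 15, 2, -12, 10, 5] with sum 32. This subarray runs from index 0 to index 5.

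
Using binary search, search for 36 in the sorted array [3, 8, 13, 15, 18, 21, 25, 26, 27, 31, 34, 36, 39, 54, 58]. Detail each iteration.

Binary search for 36 in [3, 8, 13, 15, 18, 21, 25, 26, 27, 31, 34, 36, 39, 54, 58]:

lo=0, hi=14, mid=7, arr[mid]=26 -> 26 < 36, search right half
lo=8, hi=14, mid=11, arr[mid]=36 -> Found target at index 11!

Binary search finds 36 at index 11 after 2 comparisons. The search repeatedly halves the search space by comparing with the middle element.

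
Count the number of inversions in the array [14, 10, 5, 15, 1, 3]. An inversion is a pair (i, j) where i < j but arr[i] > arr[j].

Finding inversions in [14, 10, 5, 15, 1, 3]:

(0, 1): arr[0]=14 > arr[1]=10
(0, 2): arr[0]=14 > arr[2]=5
(0, 4): arr[0]=14 > arr[4]=1
(0, 5): arr[0]=14 > arr[5]=3
(1, 2): arr[1]=10 > arr[2]=5
(1, 4): arr[1]=10 > arr[4]=1
(1, 5): arr[1]=10 > arr[5]=3
(2, 4): arr[2]=5 > arr[4]=1
(2, 5): arr[2]=5 > arr[5]=3
(3, 4): arr[3]=15 > arr[4]=1
(3, 5): arr[3]=15 > arr[5]=3

Total inversions: 11

The array has 11 inversion(s): (0,1), (0,2), (0,4), (0,5), (1,2), (1,4), (1,5), (2,4), (2,5), (3,4), (3,5). Each pair (i,j) satisfies i < j and arr[i] > arr[j].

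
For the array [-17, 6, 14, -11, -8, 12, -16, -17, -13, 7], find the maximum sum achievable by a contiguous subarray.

Using Kadane's algorithm on [-17, 6, 14, -11, -8, 12, -16, -17, -13, 7]:

Scanning through the array:
Position 1 (value 6): max_ending_here = 6, max_so_far = 6
Position 2 (value 14): max_ending_here = 20, max_so_far = 20
Position 3 (value -11): max_ending_here = 9, max_so_far = 20
Position 4 (value -8): max_ending_here = 1, max_so_far = 20
Position 5 (value 12): max_ending_here = 13, max_so_far = 20
Position 6 (value -16): max_ending_here = -3, max_so_far = 20
Position 7 (value -17): max_ending_here = -17, max_so_far = 20
Position 8 (value -13): max_ending_here = -13, max_so_far = 20
Position 9 (value 7): max_ending_here = 7, max_so_far = 20

Maximum subarray: [6, 14]
Maximum sum: 20

The maximum subarray is [6, 14] with sum 20. This subarray runs from index 1 to index 2.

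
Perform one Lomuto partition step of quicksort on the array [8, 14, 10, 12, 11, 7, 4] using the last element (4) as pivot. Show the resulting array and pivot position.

Lomuto partition with pivot = 4:

Initial array: [8, 14, 10, 12, 11, 7, 4]

arr[0]=8 > 4: no swap
arr[1]=14 > 4: no swap
arr[2]=10 > 4: no swap
arr[3]=12 > 4: no swap
arr[4]=11 > 4: no swap
arr[5]=7 > 4: no swap

Place pivot at position 0: [4, 14, 10, 12, 11, 7, 8]
Pivot position: 0

After partitioning with pivot 4, the array becomes [4, 14, 10, 12, 11, 7, 8]. The pivot is placed at index 0. All elements to the left of the pivot are <= 4, and all elements to the right are > 4.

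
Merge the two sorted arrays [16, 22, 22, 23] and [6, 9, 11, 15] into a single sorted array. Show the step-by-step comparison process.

Merging process:

Compare 16 vs 6: take 6 from right. Merged: [6]
Compare 16 vs 9: take 9 from right. Merged: [6, 9]
Compare 16 vs 11: take 11 from right. Merged: [6, 9, 11]
Compare 16 vs 15: take 15 from right. Merged: [6, 9, 11, 15]
Append remaining from left: [16, 22, 22, 23]. Merged: [6, 9, 11, 15, 16, 22, 22, 23]

Final merged array: [6, 9, 11, 15, 16, 22, 22, 23]
Total comparisons: 4

The merged array is [6, 9, 11, 15, 16, 22, 22, 23], requiring 4 comparisons. The merge step runs in O(n) time where n is the total number of elements.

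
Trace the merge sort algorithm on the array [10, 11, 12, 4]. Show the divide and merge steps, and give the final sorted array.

Merge sort trace:

Split: [10, 11, 12, 4] -> [10, 11] and [12, 4]
  Split: [10, 11] -> [10] and [11]
  Merge: [10] + [11] -> [10, 11]
  Split: [12, 4] -> [12] and [4]
  Merge: [12] + [4] -> [4, 12]
Merge: [10, 11] + [4, 12] -> [4, 10, 11, 12]

Final sorted array: [4, 10, 11, 12]

The merge sort proceeds by recursively splitting the array and merging sorted halves.
After all merges, the sorted array is [4, 10, 11, 12].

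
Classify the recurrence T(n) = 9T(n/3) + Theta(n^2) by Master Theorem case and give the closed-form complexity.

Master Theorem for T(n) = 9T(n/3) + O(n^2):

a = 9, b = 3, c = 2
log_b(a) = log_3(9) = 2.0000

Case 2: c = 2 = log_3(9) = 2.0000
T(n) = O(n^2 log n) = O(n^2 log n)

For T(n) = 9T(n/3) + O(n^2): log_3(9) = 2.0000. This is Case 2 of the Master Theorem (c = log_b(a), equal work at all levels), giving O(n^2 log n).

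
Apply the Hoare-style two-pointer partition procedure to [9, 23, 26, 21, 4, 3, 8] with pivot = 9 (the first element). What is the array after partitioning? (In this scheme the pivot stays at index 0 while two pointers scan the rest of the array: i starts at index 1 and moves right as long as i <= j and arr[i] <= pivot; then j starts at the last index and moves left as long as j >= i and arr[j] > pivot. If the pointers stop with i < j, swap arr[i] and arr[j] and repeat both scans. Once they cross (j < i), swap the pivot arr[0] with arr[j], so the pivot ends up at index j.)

Hoare-style two-pointer partition with pivot = 9:

Initial array: [9, 23, 26, 21, 4, 3, 8]

Pointers start at i = 1, j = 6.
i stops at index 1 (arr[1]=23 > 9), j stops at index 6 (arr[6]=8 <= 9): swap arr[1] and arr[6], array becomes [9, 8, 26, 21, 4, 3, 23]
i stops at index 2 (arr[2]=26 > 9), j stops at index 5 (arr[5]=3 <= 9): swap arr[2] and arr[5], array becomes [9, 8, 3, 21, 4, 26, 23]
i stops at index 3 (arr[3]=21 > 9), j stops at index 4 (arr[4]=4 <= 9): swap arr[3] and arr[4], array becomes [9, 8, 3, 4, 21, 26, 23]
i ends at 4, j ends at 3: the pointers have crossed (j < i), so scanning stops.

Swap pivot arr[0] with arr[3] to place pivot at position 3: [4, 8, 3, 9, 21, 26, 23]
Pivot position: 3

After partitioning with pivot 9, the array becomes [4, 8, 3, 9, 21, 26, 23]. The pivot is placed at index 3. All elements to the left of the pivot are <= 9, and all elements to the right are > 9.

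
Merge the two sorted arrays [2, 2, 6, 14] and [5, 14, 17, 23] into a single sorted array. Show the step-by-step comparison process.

Merging process:

Compare 2 vs 5: take 2 from left. Merged: [2]
Compare 2 vs 5: take 2 from left. Merged: [2, 2]
Compare 6 vs 5: take 5 from right. Merged: [2, 2, 5]
Compare 6 vs 14: take 6 from left. Merged: [2, 2, 5, 6]
Compare 14 vs 14: take 14 from left. Merged: [2, 2, 5, 6, 14]
Append remaining from right: [14, 17, 23]. Merged: [2, 2, 5, 6, 14, 14, 17, 23]

Final merged array: [2, 2, 5, 6, 14, 14, 17, 23]
Total comparisons: 5

The merged array is [2, 2, 5, 6, 14, 14, 17, 23], requiring 5 comparisons. The merge step runs in O(n) time where n is the total number of elements.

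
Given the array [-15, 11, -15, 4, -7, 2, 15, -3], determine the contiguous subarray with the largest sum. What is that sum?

Using Kadane's algorithm on [-15, 11, -15, 4, -7, 2, 15, -3]:

Scanning through the array:
Position 1 (value 11): max_ending_here = 11, max_so_far = 11
Position 2 (value -15): max_ending_here = -4, max_so_far = 11
Position 3 (value 4): max_ending_here = 4, max_so_far = 11
Position 4 (value -7): max_ending_here = -3, max_so_far = 11
Position 5 (value 2): max_ending_here = 2, max_so_far = 11
Position 6 (value 15): max_ending_here = 17, max_so_far = 17
Position 7 (value -3): max_ending_here = 14, max_so_far = 17

Maximum subarray: [2, 15]
Maximum sum: 17

The maximum subarray is [2, 15] with sum 17. This subarray runs from index 5 to index 6.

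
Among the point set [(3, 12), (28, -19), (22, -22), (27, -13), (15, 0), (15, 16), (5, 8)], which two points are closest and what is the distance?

Computing all pairwise distances among 7 points:

d((3, 12), (28, -19)) = 39.8246
d((3, 12), (22, -22)) = 38.9487
d((3, 12), (27, -13)) = 34.6554
d((3, 12), (15, 0)) = 16.9706
d((3, 12), (15, 16)) = 12.6491
d((3, 12), (5, 8)) = 4.4721 <-- minimum
d((28, -19), (22, -22)) = 6.7082
d((28, -19), (27, -13)) = 6.0828
d((28, -19), (15, 0)) = 23.0217
d((28, -19), (15, 16)) = 37.3363
d((28, -19), (5, 8)) = 35.4683
d((22, -22), (27, -13)) = 10.2956
d((22, -22), (15, 0)) = 23.0868
d((22, -22), (15, 16)) = 38.6394
d((22, -22), (5, 8)) = 34.4819
d((27, -13), (15, 0)) = 17.6918
d((27, -13), (15, 16)) = 31.3847
d((27, -13), (5, 8)) = 30.4138
d((15, 0), (15, 16)) = 16.0
d((15, 0), (5, 8)) = 12.8062
d((15, 16), (5, 8)) = 12.8062

Closest pair: (3, 12) and (5, 8) with distance 4.4721

The closest pair is (3, 12) and (5, 8) with Euclidean distance 4.4721. For 7 points, brute-force pairwise comparison is shown above. For large n, the divide-and-conquer algorithm (sort by x, recurse on halves, check the dividing strip) achieves O(n log n).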